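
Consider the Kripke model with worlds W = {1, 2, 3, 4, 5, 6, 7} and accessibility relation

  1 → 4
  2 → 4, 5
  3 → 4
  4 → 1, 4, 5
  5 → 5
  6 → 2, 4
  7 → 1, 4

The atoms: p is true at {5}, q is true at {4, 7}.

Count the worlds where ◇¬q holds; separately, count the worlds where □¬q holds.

5 and 1

For ◇¬q:
1: successors {4}; ¬q there: 4:F. ✗
2: successors {4, 5}; ¬q there: 4:F, 5:T. ✓
3: successors {4}; ¬q there: 4:F. ✗
4: successors {1, 4, 5}; ¬q there: 1:T, 4:F, 5:T. ✓
5: successors {5}; ¬q there: 5:T. ✓
6: successors {2, 4}; ¬q there: 2:T, 4:F. ✓
7: successors {1, 4}; ¬q there: 1:T, 4:F. ✓
— 5 worlds.
For □¬q:
1: successors {4}; ¬q there: 4:F. ✗
2: successors {4, 5}; ¬q there: 4:F, 5:T. ✗
3: successors {4}; ¬q there: 4:F. ✗
4: successors {1, 4, 5}; ¬q there: 1:T, 4:F, 5:T. ✗
5: successors {5}; ¬q there: 5:T. ✓
6: successors {2, 4}; ¬q there: 2:T, 4:F. ✗
7: successors {1, 4}; ¬q there: 1:T, 4:F. ✗
— 1 world.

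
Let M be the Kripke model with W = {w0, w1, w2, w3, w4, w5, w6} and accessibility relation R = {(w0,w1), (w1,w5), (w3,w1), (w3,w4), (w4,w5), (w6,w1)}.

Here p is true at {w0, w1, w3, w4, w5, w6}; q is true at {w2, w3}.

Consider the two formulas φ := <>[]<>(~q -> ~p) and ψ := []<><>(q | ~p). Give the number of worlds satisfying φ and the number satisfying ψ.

For <>[]<>(~q -> ~p):
w0: successors {w1}; []<>(~q -> ~p) there: w1:F. ✗
w1: successors {w5}; []<>(~q -> ~p) there: w5:T. ✓
w2: no successors, so <>[]<>(~q -> ~p) fails. ✗
w3: successors {w1, w4}; []<>(~q -> ~p) there: w1:F, w4:F. ✗
w4: successors {w5}; []<>(~q -> ~p) there: w5:T. ✓
w5: no successors, so <>[]<>(~q -> ~p) fails. ✗
w6: successors {w1}; []<>(~q -> ~p) there: w1:F. ✗
— 2 worlds.
For []<><>(q | ~p):
w0: successors {w1}; <><>(q | ~p) there: w1:F. ✗
w1: successors {w5}; <><>(q | ~p) there: w5:F. ✗
w2: no successors, so []<><>(q | ~p) holds vacuously. ✓
w3: successors {w1, w4}; <><>(q | ~p) there: w1:F, w4:F. ✗
w4: successors {w5}; <><>(q | ~p) there: w5:F. ✗
w5: no successors, so []<><>(q | ~p) holds vacuously. ✓
w6: successors {w1}; <><>(q | ~p) there: w1:F. ✗
— 2 worlds.

2 and 2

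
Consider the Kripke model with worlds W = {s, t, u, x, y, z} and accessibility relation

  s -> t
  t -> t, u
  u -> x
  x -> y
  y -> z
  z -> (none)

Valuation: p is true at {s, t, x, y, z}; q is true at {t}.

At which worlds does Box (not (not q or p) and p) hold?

s: successors {t}; not (not q or p) and p there: t:F. ✗
t: successors {t, u}; not (not q or p) and p there: t:F, u:F. ✗
u: successors {x}; not (not q or p) and p there: x:F. ✗
x: successors {y}; not (not q or p) and p there: y:F. ✗
y: successors {z}; not (not q or p) and p there: z:F. ✗
z: no successors, so Box (not (not q or p) and p) holds vacuously. ✓

{z}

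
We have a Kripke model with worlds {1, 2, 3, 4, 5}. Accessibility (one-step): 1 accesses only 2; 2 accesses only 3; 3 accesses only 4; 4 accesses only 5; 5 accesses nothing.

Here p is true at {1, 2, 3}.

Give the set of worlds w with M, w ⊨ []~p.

1: successors {2}; ~p there: 2:F. ✗
2: successors {3}; ~p there: 3:F. ✗
3: successors {4}; ~p there: 4:T. ✓
4: successors {5}; ~p there: 5:T. ✓
5: no successors, so []~p holds vacuously. ✓

{3, 4, 5}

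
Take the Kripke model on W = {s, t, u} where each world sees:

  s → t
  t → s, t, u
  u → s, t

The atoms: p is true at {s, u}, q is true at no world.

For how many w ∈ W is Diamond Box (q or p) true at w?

0

s: successors {t}; Box (q or p) there: t:F. ✗
t: successors {s, t, u}; Box (q or p) there: s:F, t:F, u:F. ✗
u: successors {s, t}; Box (q or p) there: s:F, t:F. ✗
Satisfying worlds: ∅.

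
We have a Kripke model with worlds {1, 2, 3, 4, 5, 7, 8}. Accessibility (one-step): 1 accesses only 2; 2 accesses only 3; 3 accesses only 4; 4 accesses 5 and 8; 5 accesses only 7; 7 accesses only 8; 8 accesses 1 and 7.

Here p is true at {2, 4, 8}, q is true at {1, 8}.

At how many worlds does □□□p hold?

3

1: successors {2}; □□p there: 2:T. ✓
2: successors {3}; □□p there: 3:F. ✗
3: successors {4}; □□p there: 4:F. ✗
4: successors {5, 8}; □□p there: 5:T, 8:T. ✓
5: successors {7}; □□p there: 7:F. ✗
7: successors {8}; □□p there: 8:T. ✓
8: successors {1, 7}; □□p there: 1:F, 7:F. ✗
Satisfying worlds: {1, 4, 7}.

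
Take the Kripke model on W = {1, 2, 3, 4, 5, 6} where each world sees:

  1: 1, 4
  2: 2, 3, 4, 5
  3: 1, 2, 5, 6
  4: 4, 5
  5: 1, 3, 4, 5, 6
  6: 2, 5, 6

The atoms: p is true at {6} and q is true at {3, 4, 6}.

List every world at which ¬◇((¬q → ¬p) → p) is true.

1: ◇((¬q → ¬p) → p) is F. ✓
2: ◇((¬q → ¬p) → p) is F. ✓
3: ◇((¬q → ¬p) → p) is T. ✗
4: ◇((¬q → ¬p) → p) is F. ✓
5: ◇((¬q → ¬p) → p) is T. ✗
6: ◇((¬q → ¬p) → p) is T. ✗

{1, 2, 4}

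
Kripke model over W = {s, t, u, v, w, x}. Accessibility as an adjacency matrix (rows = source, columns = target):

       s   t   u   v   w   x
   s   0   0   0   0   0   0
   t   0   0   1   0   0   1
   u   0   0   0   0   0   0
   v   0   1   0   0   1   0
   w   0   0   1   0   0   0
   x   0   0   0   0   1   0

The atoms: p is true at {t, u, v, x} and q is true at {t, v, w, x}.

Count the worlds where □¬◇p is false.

s: no successors, so □¬◇p holds vacuously. ✓
t: successors {u, x}; ¬◇p there: u:T, x:T. ✓
u: no successors, so □¬◇p holds vacuously. ✓
v: successors {t, w}; ¬◇p there: t:F, w:F. ✗
w: successors {u}; ¬◇p there: u:T. ✓
x: successors {w}; ¬◇p there: w:F. ✗
Satisfying worlds: {s, t, u, w}.
So □¬◇p fails at the other 2 worlds.

2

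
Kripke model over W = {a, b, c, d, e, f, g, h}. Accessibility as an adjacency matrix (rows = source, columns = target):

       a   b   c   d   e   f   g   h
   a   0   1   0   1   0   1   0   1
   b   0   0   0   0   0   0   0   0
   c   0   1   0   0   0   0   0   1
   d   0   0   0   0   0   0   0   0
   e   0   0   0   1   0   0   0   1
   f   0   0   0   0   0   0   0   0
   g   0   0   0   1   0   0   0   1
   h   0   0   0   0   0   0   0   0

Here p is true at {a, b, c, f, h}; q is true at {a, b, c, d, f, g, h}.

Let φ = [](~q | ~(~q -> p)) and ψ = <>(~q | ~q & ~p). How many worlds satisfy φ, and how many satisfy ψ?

4 and 0

For [](~q | ~(~q -> p)):
a: successors {b, d, f, h}; ~q | ~(~q -> p) there: b:F, d:F, f:F, h:F. ✗
b: no successors, so [](~q | ~(~q -> p)) holds vacuously. ✓
c: successors {b, h}; ~q | ~(~q -> p) there: b:F, h:F. ✗
d: no successors, so [](~q | ~(~q -> p)) holds vacuously. ✓
e: successors {d, h}; ~q | ~(~q -> p) there: d:F, h:F. ✗
f: no successors, so [](~q | ~(~q -> p)) holds vacuously. ✓
g: successors {d, h}; ~q | ~(~q -> p) there: d:F, h:F. ✗
h: no successors, so [](~q | ~(~q -> p)) holds vacuously. ✓
— 4 worlds.
For <>(~q | ~q & ~p):
a: successors {b, d, f, h}; ~q | ~q & ~p there: b:F, d:F, f:F, h:F. ✗
b: no successors, so <>(~q | ~q & ~p) fails. ✗
c: successors {b, h}; ~q | ~q & ~p there: b:F, h:F. ✗
d: no successors, so <>(~q | ~q & ~p) fails. ✗
e: successors {d, h}; ~q | ~q & ~p there: d:F, h:F. ✗
f: no successors, so <>(~q | ~q & ~p) fails. ✗
g: successors {d, h}; ~q | ~q & ~p there: d:F, h:F. ✗
h: no successors, so <>(~q | ~q & ~p) fails. ✗
— 0 worlds.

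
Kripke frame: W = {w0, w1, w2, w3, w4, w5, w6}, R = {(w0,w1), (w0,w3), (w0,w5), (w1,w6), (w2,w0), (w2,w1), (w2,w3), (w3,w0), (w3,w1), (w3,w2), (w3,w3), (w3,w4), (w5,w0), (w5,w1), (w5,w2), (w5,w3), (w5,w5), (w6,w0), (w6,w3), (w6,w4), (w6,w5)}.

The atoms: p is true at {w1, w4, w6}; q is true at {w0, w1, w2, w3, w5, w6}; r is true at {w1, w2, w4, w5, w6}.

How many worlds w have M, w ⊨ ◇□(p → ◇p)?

5

w0: successors {w1, w3, w5}; □(p → ◇p) there: w1:T, w3:F, w5:T. ✓
w1: successors {w6}; □(p → ◇p) there: w6:F. ✗
w2: successors {w0, w1, w3}; □(p → ◇p) there: w0:T, w1:T, w3:F. ✓
w3: successors {w0, w1, w2, w3, w4}; □(p → ◇p) there: w0:T, w1:T, w2:T, w3:F, w4:T. ✓
w4: no successors, so ◇□(p → ◇p) fails. ✗
w5: successors {w0, w1, w2, w3, w5}; □(p → ◇p) there: w0:T, w1:T, w2:T, w3:F, w5:T. ✓
w6: successors {w0, w3, w4, w5}; □(p → ◇p) there: w0:T, w3:F, w4:T, w5:T. ✓
Satisfying worlds: {w0, w2, w3, w5, w6}.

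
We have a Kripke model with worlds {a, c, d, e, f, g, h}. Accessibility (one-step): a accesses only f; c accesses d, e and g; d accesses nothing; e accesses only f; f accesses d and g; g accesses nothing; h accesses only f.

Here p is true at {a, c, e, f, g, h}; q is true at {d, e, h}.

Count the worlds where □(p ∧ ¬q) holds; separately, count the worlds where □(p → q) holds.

For □(p ∧ ¬q):
a: successors {f}; p ∧ ¬q there: f:T. ✓
c: successors {d, e, g}; p ∧ ¬q there: d:F, e:F, g:T. ✗
d: no successors, so □(p ∧ ¬q) holds vacuously. ✓
e: successors {f}; p ∧ ¬q there: f:T. ✓
f: successors {d, g}; p ∧ ¬q there: d:F, g:T. ✗
g: no successors, so □(p ∧ ¬q) holds vacuously. ✓
h: successors {f}; p ∧ ¬q there: f:T. ✓
— 5 worlds.
For □(p → q):
a: successors {f}; p → q there: f:F. ✗
c: successors {d, e, g}; p → q there: d:T, e:T, g:F. ✗
d: no successors, so □(p → q) holds vacuously. ✓
e: successors {f}; p → q there: f:F. ✗
f: successors {d, g}; p → q there: d:T, g:F. ✗
g: no successors, so □(p → q) holds vacuously. ✓
h: successors {f}; p → q there: f:F. ✗
— 2 worlds.

5 and 2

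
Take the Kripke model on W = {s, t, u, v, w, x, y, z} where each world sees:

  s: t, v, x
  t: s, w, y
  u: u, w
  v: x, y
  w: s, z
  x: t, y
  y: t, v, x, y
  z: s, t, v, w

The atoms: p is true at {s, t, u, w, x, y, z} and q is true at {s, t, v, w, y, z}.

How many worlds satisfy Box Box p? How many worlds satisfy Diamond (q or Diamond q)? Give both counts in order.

2 and 8

For Box Box p:
s: successors {t, v, x}; Box p there: t:T, v:T, x:T. ✓
t: successors {s, w, y}; Box p there: s:F, w:T, y:F. ✗
u: successors {u, w}; Box p there: u:T, w:T. ✓
v: successors {x, y}; Box p there: x:T, y:F. ✗
w: successors {s, z}; Box p there: s:F, z:F. ✗
x: successors {t, y}; Box p there: t:T, y:F. ✗
y: successors {t, v, x, y}; Box p there: t:T, v:T, x:T, y:F. ✗
z: successors {s, t, v, w}; Box p there: s:F, t:T, v:T, w:T. ✗
— 2 worlds.
For Diamond (q or Diamond q):
s: successors {t, v, x}; q or Diamond q there: t:T, v:T, x:T. ✓
t: successors {s, w, y}; q or Diamond q there: s:T, w:T, y:T. ✓
u: successors {u, w}; q or Diamond q there: u:T, w:T. ✓
v: successors {x, y}; q or Diamond q there: x:T, y:T. ✓
w: successors {s, z}; q or Diamond q there: s:T, z:T. ✓
x: successors {t, y}; q or Diamond q there: t:T, y:T. ✓
y: successors {t, v, x, y}; q or Diamond q there: t:T, v:T, x:T, y:T. ✓
z: successors {s, t, v, w}; q or Diamond q there: s:T, t:T, v:T, w:T. ✓
— 8 worlds.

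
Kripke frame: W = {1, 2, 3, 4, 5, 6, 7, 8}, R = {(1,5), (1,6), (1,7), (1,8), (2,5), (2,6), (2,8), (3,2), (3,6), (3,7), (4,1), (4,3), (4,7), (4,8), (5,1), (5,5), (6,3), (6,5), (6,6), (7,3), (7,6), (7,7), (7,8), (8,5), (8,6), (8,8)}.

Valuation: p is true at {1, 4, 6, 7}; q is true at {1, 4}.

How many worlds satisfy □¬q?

1: successors {5, 6, 7, 8}; ¬q there: 5:T, 6:T, 7:T, 8:T. ✓
2: successors {5, 6, 8}; ¬q there: 5:T, 6:T, 8:T. ✓
3: successors {2, 6, 7}; ¬q there: 2:T, 6:T, 7:T. ✓
4: successors {1, 3, 7, 8}; ¬q there: 1:F, 3:T, 7:T, 8:T. ✗
5: successors {1, 5}; ¬q there: 1:F, 5:T. ✗
6: successors {3, 5, 6}; ¬q there: 3:T, 5:T, 6:T. ✓
7: successors {3, 6, 7, 8}; ¬q there: 3:T, 6:T, 7:T, 8:T. ✓
8: successors {5, 6, 8}; ¬q there: 5:T, 6:T, 8:T. ✓
Satisfying worlds: {1, 2, 3, 6, 7, 8}.

6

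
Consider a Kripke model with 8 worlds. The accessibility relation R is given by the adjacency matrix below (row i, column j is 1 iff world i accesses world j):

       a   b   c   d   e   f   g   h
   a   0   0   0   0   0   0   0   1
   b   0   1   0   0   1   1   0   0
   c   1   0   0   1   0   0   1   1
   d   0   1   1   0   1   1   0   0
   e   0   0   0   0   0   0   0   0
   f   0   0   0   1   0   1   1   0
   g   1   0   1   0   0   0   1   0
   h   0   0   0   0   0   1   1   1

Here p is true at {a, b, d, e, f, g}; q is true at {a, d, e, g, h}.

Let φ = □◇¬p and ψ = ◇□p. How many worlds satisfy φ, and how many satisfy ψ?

For □◇¬p:
a: successors {h}; ◇¬p there: h:T. ✓
b: successors {b, e, f}; ◇¬p there: b:F, e:F, f:F. ✗
c: successors {a, d, g, h}; ◇¬p there: a:T, d:T, g:T, h:T. ✓
d: successors {b, c, e, f}; ◇¬p there: b:F, c:T, e:F, f:F. ✗
e: no successors, so □◇¬p holds vacuously. ✓
f: successors {d, f, g}; ◇¬p there: d:T, f:F, g:T. ✗
g: successors {a, c, g}; ◇¬p there: a:T, c:T, g:T. ✓
h: successors {f, g, h}; ◇¬p there: f:F, g:T, h:T. ✗
— 4 worlds.
For ◇□p:
a: successors {h}; □p there: h:F. ✗
b: successors {b, e, f}; □p there: b:T, e:T, f:T. ✓
c: successors {a, d, g, h}; □p there: a:F, d:F, g:F, h:F. ✗
d: successors {b, c, e, f}; □p there: b:T, c:F, e:T, f:T. ✓
e: no successors, so ◇□p fails. ✗
f: successors {d, f, g}; □p there: d:F, f:T, g:F. ✓
g: successors {a, c, g}; □p there: a:F, c:F, g:F. ✗
h: successors {f, g, h}; □p there: f:T, g:F, h:F. ✓
— 4 worlds.

4 and 4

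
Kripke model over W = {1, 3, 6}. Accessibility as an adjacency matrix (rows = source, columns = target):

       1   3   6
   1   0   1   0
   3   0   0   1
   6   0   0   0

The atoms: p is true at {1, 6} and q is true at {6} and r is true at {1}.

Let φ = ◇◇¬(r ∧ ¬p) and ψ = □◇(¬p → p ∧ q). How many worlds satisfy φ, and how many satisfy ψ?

For ◇◇¬(r ∧ ¬p):
1: successors {3}; ◇¬(r ∧ ¬p) there: 3:T. ✓
3: successors {6}; ◇¬(r ∧ ¬p) there: 6:F. ✗
6: no successors, so ◇◇¬(r ∧ ¬p) fails. ✗
— 1 world.
For □◇(¬p → p ∧ q):
1: successors {3}; ◇(¬p → p ∧ q) there: 3:T. ✓
3: successors {6}; ◇(¬p → p ∧ q) there: 6:F. ✗
6: no successors, so □◇(¬p → p ∧ q) holds vacuously. ✓
— 2 worlds.

1 and 2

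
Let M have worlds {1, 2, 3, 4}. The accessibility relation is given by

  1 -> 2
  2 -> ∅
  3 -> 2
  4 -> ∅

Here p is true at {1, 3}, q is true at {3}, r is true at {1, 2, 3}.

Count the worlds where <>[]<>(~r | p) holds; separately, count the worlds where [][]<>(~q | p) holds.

2 and 4

For <>[]<>(~r | p):
1: successors {2}; []<>(~r | p) there: 2:T. ✓
2: no successors, so <>[]<>(~r | p) fails. ✗
3: successors {2}; []<>(~r | p) there: 2:T. ✓
4: no successors, so <>[]<>(~r | p) fails. ✗
— 2 worlds.
For [][]<>(~q | p):
1: successors {2}; []<>(~q | p) there: 2:T. ✓
2: no successors, so [][]<>(~q | p) holds vacuously. ✓
3: successors {2}; []<>(~q | p) there: 2:T. ✓
4: no successors, so [][]<>(~q | p) holds vacuously. ✓
— 4 worlds.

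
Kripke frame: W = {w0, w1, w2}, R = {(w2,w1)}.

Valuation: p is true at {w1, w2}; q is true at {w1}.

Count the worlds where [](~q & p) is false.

1

w0: no successors, so [](~q & p) holds vacuously. ✓
w1: no successors, so [](~q & p) holds vacuously. ✓
w2: successors {w1}; ~q & p there: w1:F. ✗
Satisfying worlds: {w0, w1}.
So [](~q & p) fails at the other 1 world.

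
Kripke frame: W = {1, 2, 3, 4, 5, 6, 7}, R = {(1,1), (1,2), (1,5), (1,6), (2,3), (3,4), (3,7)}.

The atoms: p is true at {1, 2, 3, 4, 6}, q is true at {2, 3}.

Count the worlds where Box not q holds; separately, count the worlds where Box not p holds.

5 and 4

For Box not q:
1: successors {1, 2, 5, 6}; not q there: 1:T, 2:F, 5:T, 6:T. ✗
2: successors {3}; not q there: 3:F. ✗
3: successors {4, 7}; not q there: 4:T, 7:T. ✓
4: no successors, so Box not q holds vacuously. ✓
5: no successors, so Box not q holds vacuously. ✓
6: no successors, so Box not q holds vacuously. ✓
7: no successors, so Box not q holds vacuously. ✓
— 5 worlds.
For Box not p:
1: successors {1, 2, 5, 6}; not p there: 1:F, 2:F, 5:T, 6:F. ✗
2: successors {3}; not p there: 3:F. ✗
3: successors {4, 7}; not p there: 4:F, 7:T. ✗
4: no successors, so Box not p holds vacuously. ✓
5: no successors, so Box not p holds vacuously. ✓
6: no successors, so Box not p holds vacuously. ✓
7: no successors, so Box not p holds vacuously. ✓
— 4 worlds.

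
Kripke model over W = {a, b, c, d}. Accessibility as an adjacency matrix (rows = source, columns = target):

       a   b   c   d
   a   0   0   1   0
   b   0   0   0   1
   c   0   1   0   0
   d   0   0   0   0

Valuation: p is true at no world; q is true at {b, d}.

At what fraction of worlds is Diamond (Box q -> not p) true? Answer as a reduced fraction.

3/4

a: successors {c}; Box q -> not p there: c:T. ✓
b: successors {d}; Box q -> not p there: d:T. ✓
c: successors {b}; Box q -> not p there: b:T. ✓
d: no successors, so Diamond (Box q -> not p) fails. ✗
That's 3 of 4 worlds, so 3/4.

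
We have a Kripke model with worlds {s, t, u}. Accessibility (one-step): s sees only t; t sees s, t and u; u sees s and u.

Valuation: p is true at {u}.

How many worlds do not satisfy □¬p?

2

s: successors {t}; ¬p there: t:T. ✓
t: successors {s, t, u}; ¬p there: s:T, t:T, u:F. ✗
u: successors {s, u}; ¬p there: s:T, u:F. ✗
Satisfying worlds: {s}.
So □¬p fails at the other 2 worlds.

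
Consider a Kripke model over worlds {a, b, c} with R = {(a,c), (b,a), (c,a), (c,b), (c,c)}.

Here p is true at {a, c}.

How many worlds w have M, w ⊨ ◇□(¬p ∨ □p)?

a: successors {c}; □(¬p ∨ □p) there: c:F. ✗
b: successors {a}; □(¬p ∨ □p) there: a:F. ✗
c: successors {a, b, c}; □(¬p ∨ □p) there: a:F, b:T, c:F. ✓
Satisfying worlds: {c}.

1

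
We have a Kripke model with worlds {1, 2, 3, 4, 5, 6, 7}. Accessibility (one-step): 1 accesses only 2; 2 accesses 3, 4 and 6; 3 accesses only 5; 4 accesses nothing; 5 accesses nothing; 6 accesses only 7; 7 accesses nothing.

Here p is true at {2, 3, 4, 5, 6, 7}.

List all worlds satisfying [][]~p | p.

1: [][]~p is F, p is F. ✗
2: [][]~p is F, p is T. ✓
3: [][]~p is T, p is T. ✓
4: [][]~p is T, p is T. ✓
5: [][]~p is T, p is T. ✓
6: [][]~p is T, p is T. ✓
7: [][]~p is T, p is T. ✓

{2, 3, 4, 5, 6, 7}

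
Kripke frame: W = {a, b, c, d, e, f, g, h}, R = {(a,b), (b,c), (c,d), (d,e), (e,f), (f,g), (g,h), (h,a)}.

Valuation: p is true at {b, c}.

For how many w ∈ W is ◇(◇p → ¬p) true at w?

7

a: successors {b}; ◇p → ¬p there: b:F. ✗
b: successors {c}; ◇p → ¬p there: c:T. ✓
c: successors {d}; ◇p → ¬p there: d:T. ✓
d: successors {e}; ◇p → ¬p there: e:T. ✓
e: successors {f}; ◇p → ¬p there: f:T. ✓
f: successors {g}; ◇p → ¬p there: g:T. ✓
g: successors {h}; ◇p → ¬p there: h:T. ✓
h: successors {a}; ◇p → ¬p there: a:T. ✓
Satisfying worlds: {b, c, d, e, f, g, h}.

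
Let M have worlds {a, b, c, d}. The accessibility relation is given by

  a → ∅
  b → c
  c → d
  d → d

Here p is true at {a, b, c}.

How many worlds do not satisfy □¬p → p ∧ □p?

2

a: □¬p is T, p ∧ □p is T. ✓
b: □¬p is F, p ∧ □p is T. ✓
c: □¬p is T, p ∧ □p is F. ✗
d: □¬p is T, p ∧ □p is F. ✗
Satisfying worlds: {a, b}.
So □¬p → p ∧ □p fails at the other 2 worlds.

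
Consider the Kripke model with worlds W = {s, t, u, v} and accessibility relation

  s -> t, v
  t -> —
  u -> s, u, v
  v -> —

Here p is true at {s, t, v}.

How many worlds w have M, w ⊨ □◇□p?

s: successors {t, v}; ◇□p there: t:F, v:F. ✗
t: no successors, so □◇□p holds vacuously. ✓
u: successors {s, u, v}; ◇□p there: s:T, u:T, v:F. ✗
v: no successors, so □◇□p holds vacuously. ✓
Satisfying worlds: {t, v}.

2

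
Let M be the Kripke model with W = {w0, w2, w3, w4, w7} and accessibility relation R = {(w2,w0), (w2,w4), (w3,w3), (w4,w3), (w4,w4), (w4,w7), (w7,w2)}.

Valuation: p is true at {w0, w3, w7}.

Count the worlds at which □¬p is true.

2

w0: no successors, so □¬p holds vacuously. ✓
w2: successors {w0, w4}; ¬p there: w0:F, w4:T. ✗
w3: successors {w3}; ¬p there: w3:F. ✗
w4: successors {w3, w4, w7}; ¬p there: w3:F, w4:T, w7:F. ✗
w7: successors {w2}; ¬p there: w2:T. ✓
Satisfying worlds: {w0, w7}.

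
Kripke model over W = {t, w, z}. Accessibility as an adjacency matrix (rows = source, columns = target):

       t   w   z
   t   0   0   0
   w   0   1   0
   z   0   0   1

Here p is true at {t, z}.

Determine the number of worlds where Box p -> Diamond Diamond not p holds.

t: Box p is T, Diamond Diamond not p is F. ✗
w: Box p is F, Diamond Diamond not p is T. ✓
z: Box p is T, Diamond Diamond not p is F. ✗
Satisfying worlds: {w}.

1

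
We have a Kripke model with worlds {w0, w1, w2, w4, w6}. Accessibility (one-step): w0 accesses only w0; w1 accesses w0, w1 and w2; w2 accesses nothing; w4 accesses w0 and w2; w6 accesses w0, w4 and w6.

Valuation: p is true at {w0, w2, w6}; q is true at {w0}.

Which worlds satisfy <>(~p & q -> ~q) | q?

{w0, w1, w4, w6}

w0: <>(~p & q -> ~q) is T, q is T. ✓
w1: <>(~p & q -> ~q) is T, q is F. ✓
w2: <>(~p & q -> ~q) is F, q is F. ✗
w4: <>(~p & q -> ~q) is T, q is F. ✓
w6: <>(~p & q -> ~q) is T, q is F. ✓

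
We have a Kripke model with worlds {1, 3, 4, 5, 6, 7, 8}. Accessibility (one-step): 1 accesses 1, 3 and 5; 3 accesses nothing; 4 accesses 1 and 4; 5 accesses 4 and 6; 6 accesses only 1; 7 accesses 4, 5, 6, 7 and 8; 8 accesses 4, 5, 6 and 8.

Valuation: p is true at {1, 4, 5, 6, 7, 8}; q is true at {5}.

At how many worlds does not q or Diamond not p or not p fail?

1: not q is T, Diamond not p or not p is T. ✓
3: not q is T, Diamond not p or not p is T. ✓
4: not q is T, Diamond not p or not p is F. ✓
5: not q is F, Diamond not p or not p is F. ✗
6: not q is T, Diamond not p or not p is F. ✓
7: not q is T, Diamond not p or not p is F. ✓
8: not q is T, Diamond not p or not p is F. ✓
Satisfying worlds: {1, 3, 4, 6, 7, 8}.
So not q or Diamond not p or not p fails at the other 1 world.

1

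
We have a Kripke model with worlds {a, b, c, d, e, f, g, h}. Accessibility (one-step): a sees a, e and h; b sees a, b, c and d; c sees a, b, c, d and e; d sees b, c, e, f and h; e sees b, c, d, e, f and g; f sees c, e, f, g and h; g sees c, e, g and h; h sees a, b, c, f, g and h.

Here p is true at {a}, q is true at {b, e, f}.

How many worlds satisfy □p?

0

a: successors {a, e, h}; p there: a:T, e:F, h:F. ✗
b: successors {a, b, c, d}; p there: a:T, b:F, c:F, d:F. ✗
c: successors {a, b, c, d, e}; p there: a:T, b:F, c:F, d:F, e:F. ✗
d: successors {b, c, e, f, h}; p there: b:F, c:F, e:F, f:F, h:F. ✗
e: successors {b, c, d, e, f, g}; p there: b:F, c:F, d:F, e:F, f:F, g:F. ✗
f: successors {c, e, f, g, h}; p there: c:F, e:F, f:F, g:F, h:F. ✗
g: successors {c, e, g, h}; p there: c:F, e:F, g:F, h:F. ✗
h: successors {a, b, c, f, g, h}; p there: a:T, b:F, c:F, f:F, g:F, h:F. ✗
Satisfying worlds: ∅.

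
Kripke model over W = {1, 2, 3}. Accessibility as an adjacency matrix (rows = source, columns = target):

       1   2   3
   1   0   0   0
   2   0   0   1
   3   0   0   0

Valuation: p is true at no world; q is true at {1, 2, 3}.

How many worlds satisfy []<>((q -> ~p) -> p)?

2

1: no successors, so []<>((q -> ~p) -> p) holds vacuously. ✓
2: successors {3}; <>((q -> ~p) -> p) there: 3:F. ✗
3: no successors, so []<>((q -> ~p) -> p) holds vacuously. ✓
Satisfying worlds: {1, 3}.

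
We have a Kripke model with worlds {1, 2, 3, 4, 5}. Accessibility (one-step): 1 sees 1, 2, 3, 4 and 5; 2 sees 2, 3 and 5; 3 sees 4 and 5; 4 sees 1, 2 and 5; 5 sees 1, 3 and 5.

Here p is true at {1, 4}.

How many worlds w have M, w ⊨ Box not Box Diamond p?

1: successors {1, 2, 3, 4, 5}; not Box Diamond p there: 1:T, 2:T, 3:F, 4:T, 5:F. ✗
2: successors {2, 3, 5}; not Box Diamond p there: 2:T, 3:F, 5:F. ✗
3: successors {4, 5}; not Box Diamond p there: 4:T, 5:F. ✗
4: successors {1, 2, 5}; not Box Diamond p there: 1:T, 2:T, 5:F. ✗
5: successors {1, 3, 5}; not Box Diamond p there: 1:T, 3:F, 5:F. ✗
Satisfying worlds: ∅.

0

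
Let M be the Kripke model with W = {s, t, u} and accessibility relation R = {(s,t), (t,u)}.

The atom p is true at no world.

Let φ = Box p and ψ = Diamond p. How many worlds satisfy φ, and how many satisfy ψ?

1 and 0

For Box p:
s: successors {t}; p there: t:F. ✗
t: successors {u}; p there: u:F. ✗
u: no successors, so Box p holds vacuously. ✓
— 1 world.
For Diamond p:
s: successors {t}; p there: t:F. ✗
t: successors {u}; p there: u:F. ✗
u: no successors, so Diamond p fails. ✗
— 0 worlds.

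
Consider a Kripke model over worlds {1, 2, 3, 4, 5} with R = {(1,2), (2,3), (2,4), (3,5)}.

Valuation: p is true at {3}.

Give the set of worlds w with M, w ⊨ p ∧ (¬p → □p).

{3}

1: p is F, ¬p → □p is F. ✗
2: p is F, ¬p → □p is F. ✗
3: p is T, ¬p → □p is T. ✓
4: p is F, ¬p → □p is T. ✗
5: p is F, ¬p → □p is T. ✗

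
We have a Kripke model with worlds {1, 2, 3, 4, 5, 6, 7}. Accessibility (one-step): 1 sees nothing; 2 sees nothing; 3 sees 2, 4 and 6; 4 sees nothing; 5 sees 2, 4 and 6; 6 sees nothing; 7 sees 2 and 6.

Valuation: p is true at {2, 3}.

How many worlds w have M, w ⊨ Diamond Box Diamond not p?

3

1: no successors, so Diamond Box Diamond not p fails. ✗
2: no successors, so Diamond Box Diamond not p fails. ✗
3: successors {2, 4, 6}; Box Diamond not p there: 2:T, 4:T, 6:T. ✓
4: no successors, so Diamond Box Diamond not p fails. ✗
5: successors {2, 4, 6}; Box Diamond not p there: 2:T, 4:T, 6:T. ✓
6: no successors, so Diamond Box Diamond not p fails. ✗
7: successors {2, 6}; Box Diamond not p there: 2:T, 6:T. ✓
Satisfying worlds: {3, 5, 7}.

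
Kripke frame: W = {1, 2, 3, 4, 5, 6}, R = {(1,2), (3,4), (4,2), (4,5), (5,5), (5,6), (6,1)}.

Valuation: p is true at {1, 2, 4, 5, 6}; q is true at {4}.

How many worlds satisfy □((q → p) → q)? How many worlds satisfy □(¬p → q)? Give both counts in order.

2 and 6

For □((q → p) → q):
1: successors {2}; (q → p) → q there: 2:F. ✗
2: no successors, so □((q → p) → q) holds vacuously. ✓
3: successors {4}; (q → p) → q there: 4:T. ✓
4: successors {2, 5}; (q → p) → q there: 2:F, 5:F. ✗
5: successors {5, 6}; (q → p) → q there: 5:F, 6:F. ✗
6: successors {1}; (q → p) → q there: 1:F. ✗
— 2 worlds.
For □(¬p → q):
1: successors {2}; ¬p → q there: 2:T. ✓
2: no successors, so □(¬p → q) holds vacuously. ✓
3: successors {4}; ¬p → q there: 4:T. ✓
4: successors {2, 5}; ¬p → q there: 2:T, 5:T. ✓
5: successors {5, 6}; ¬p → q there: 5:T, 6:T. ✓
6: successors {1}; ¬p → q there: 1:T. ✓
— 6 worlds.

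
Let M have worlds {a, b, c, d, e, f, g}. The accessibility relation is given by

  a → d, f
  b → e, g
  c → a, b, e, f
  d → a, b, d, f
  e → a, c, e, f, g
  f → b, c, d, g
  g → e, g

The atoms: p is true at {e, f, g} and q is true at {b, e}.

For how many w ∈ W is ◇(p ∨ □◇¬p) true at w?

a: successors {d, f}; p ∨ □◇¬p there: d:F, f:T. ✓
b: successors {e, g}; p ∨ □◇¬p there: e:T, g:T. ✓
c: successors {a, b, e, f}; p ∨ □◇¬p there: a:T, b:F, e:T, f:T. ✓
d: successors {a, b, d, f}; p ∨ □◇¬p there: a:T, b:F, d:F, f:T. ✓
e: successors {a, c, e, f, g}; p ∨ □◇¬p there: a:T, c:F, e:T, f:T, g:T. ✓
f: successors {b, c, d, g}; p ∨ □◇¬p there: b:F, c:F, d:F, g:T. ✓
g: successors {e, g}; p ∨ □◇¬p there: e:T, g:T. ✓
Satisfying worlds: {a, b, c, d, e, f, g}.

7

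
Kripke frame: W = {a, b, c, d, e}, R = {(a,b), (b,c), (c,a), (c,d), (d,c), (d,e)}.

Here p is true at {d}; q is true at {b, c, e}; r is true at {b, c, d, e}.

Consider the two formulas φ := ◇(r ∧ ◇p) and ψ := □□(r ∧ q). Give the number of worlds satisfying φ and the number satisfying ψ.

For ◇(r ∧ ◇p):
a: successors {b}; r ∧ ◇p there: b:F. ✗
b: successors {c}; r ∧ ◇p there: c:T. ✓
c: successors {a, d}; r ∧ ◇p there: a:F, d:F. ✗
d: successors {c, e}; r ∧ ◇p there: c:T, e:F. ✓
e: no successors, so ◇(r ∧ ◇p) fails. ✗
— 2 worlds.
For □□(r ∧ q):
a: successors {b}; □(r ∧ q) there: b:T. ✓
b: successors {c}; □(r ∧ q) there: c:F. ✗
c: successors {a, d}; □(r ∧ q) there: a:T, d:T. ✓
d: successors {c, e}; □(r ∧ q) there: c:F, e:T. ✗
e: no successors, so □□(r ∧ q) holds vacuously. ✓
— 3 worlds.

2 and 3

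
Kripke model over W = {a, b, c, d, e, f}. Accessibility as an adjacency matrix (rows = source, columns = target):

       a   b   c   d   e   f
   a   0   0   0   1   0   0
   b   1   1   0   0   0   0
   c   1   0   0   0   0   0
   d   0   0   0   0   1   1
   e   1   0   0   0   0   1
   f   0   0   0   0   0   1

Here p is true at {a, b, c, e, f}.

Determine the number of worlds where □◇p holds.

3

a: successors {d}; ◇p there: d:T. ✓
b: successors {a, b}; ◇p there: a:F, b:T. ✗
c: successors {a}; ◇p there: a:F. ✗
d: successors {e, f}; ◇p there: e:T, f:T. ✓
e: successors {a, f}; ◇p there: a:F, f:T. ✗
f: successors {f}; ◇p there: f:T. ✓
Satisfying worlds: {a, d, f}.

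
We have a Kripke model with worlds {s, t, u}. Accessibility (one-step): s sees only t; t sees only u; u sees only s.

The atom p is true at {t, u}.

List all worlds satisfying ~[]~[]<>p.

s: []~[]<>p is T. ✗
t: []~[]<>p is F. ✓
u: []~[]<>p is F. ✓

{t, u}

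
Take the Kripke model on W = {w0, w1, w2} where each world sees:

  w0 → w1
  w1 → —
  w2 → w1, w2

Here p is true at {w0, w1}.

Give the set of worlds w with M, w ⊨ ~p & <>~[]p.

{w2}

w0: ~p is F, <>~[]p is F. ✗
w1: ~p is F, <>~[]p is F. ✗
w2: ~p is T, <>~[]p is T. ✓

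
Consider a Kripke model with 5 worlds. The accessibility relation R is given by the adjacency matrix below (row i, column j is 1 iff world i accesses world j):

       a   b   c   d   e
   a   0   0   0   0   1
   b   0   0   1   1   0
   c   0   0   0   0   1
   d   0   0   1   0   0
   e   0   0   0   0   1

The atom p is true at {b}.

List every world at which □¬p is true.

a: successors {e}; ¬p there: e:T. ✓
b: successors {c, d}; ¬p there: c:T, d:T. ✓
c: successors {e}; ¬p there: e:T. ✓
d: successors {c}; ¬p there: c:T. ✓
e: successors {e}; ¬p there: e:T. ✓

{a, b, c, d, e}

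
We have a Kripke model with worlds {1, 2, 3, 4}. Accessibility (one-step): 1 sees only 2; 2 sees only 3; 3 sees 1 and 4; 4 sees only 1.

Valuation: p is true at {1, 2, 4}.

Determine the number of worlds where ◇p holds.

1: successors {2}; p there: 2:T. ✓
2: successors {3}; p there: 3:F. ✗
3: successors {1, 4}; p there: 1:T, 4:T. ✓
4: successors {1}; p there: 1:T. ✓
Satisfying worlds: {1, 3, 4}.

3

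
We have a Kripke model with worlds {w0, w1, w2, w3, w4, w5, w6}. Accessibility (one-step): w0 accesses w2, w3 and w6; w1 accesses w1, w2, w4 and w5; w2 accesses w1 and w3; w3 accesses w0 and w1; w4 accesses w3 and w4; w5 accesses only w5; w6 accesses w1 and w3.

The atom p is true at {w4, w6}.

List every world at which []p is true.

w0: successors {w2, w3, w6}; p there: w2:F, w3:F, w6:T. ✗
w1: successors {w1, w2, w4, w5}; p there: w1:F, w2:F, w4:T, w5:F. ✗
w2: successors {w1, w3}; p there: w1:F, w3:F. ✗
w3: successors {w0, w1}; p there: w0:F, w1:F. ✗
w4: successors {w3, w4}; p there: w3:F, w4:T. ✗
w5: successors {w5}; p there: w5:F. ✗
w6: successors {w1, w3}; p there: w1:F, w3:F. ✗

∅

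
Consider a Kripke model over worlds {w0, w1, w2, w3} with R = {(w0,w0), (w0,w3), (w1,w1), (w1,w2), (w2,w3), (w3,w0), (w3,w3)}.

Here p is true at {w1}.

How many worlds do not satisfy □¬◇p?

1

w0: successors {w0, w3}; ¬◇p there: w0:T, w3:T. ✓
w1: successors {w1, w2}; ¬◇p there: w1:F, w2:T. ✗
w2: successors {w3}; ¬◇p there: w3:T. ✓
w3: successors {w0, w3}; ¬◇p there: w0:T, w3:T. ✓
Satisfying worlds: {w0, w2, w3}.
So □¬◇p fails at the other 1 world.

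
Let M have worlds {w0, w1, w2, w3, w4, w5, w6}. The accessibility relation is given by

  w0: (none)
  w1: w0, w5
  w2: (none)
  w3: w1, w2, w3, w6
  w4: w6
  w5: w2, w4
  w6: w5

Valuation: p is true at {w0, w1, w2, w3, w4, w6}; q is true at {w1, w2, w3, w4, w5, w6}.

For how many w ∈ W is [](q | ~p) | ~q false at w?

1

w0: [](q | ~p) is T, ~q is T. ✓
w1: [](q | ~p) is F, ~q is F. ✗
w2: [](q | ~p) is T, ~q is F. ✓
w3: [](q | ~p) is T, ~q is F. ✓
w4: [](q | ~p) is T, ~q is F. ✓
w5: [](q | ~p) is T, ~q is F. ✓
w6: [](q | ~p) is T, ~q is F. ✓
Satisfying worlds: {w0, w2, w3, w4, w5, w6}.
So [](q | ~p) | ~q fails at the other 1 world.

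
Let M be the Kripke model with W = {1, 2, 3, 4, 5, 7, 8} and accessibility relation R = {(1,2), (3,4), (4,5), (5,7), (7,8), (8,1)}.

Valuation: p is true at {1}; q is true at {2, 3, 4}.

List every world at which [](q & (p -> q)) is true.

{1, 2, 3}

1: successors {2}; q & (p -> q) there: 2:T. ✓
2: no successors, so [](q & (p -> q)) holds vacuously. ✓
3: successors {4}; q & (p -> q) there: 4:T. ✓
4: successors {5}; q & (p -> q) there: 5:F. ✗
5: successors {7}; q & (p -> q) there: 7:F. ✗
7: successors {8}; q & (p -> q) there: 8:F. ✗
8: successors {1}; q & (p -> q) there: 1:F. ✗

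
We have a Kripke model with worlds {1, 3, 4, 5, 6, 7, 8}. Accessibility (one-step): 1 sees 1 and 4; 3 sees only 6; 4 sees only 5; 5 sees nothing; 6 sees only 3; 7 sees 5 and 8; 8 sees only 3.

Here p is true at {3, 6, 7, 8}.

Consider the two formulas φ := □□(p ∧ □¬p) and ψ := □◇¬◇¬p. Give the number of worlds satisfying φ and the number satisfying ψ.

For □□(p ∧ □¬p):
1: successors {1, 4}; □(p ∧ □¬p) there: 1:F, 4:F. ✗
3: successors {6}; □(p ∧ □¬p) there: 6:F. ✗
4: successors {5}; □(p ∧ □¬p) there: 5:T. ✓
5: no successors, so □□(p ∧ □¬p) holds vacuously. ✓
6: successors {3}; □(p ∧ □¬p) there: 3:F. ✗
7: successors {5, 8}; □(p ∧ □¬p) there: 5:T, 8:F. ✗
8: successors {3}; □(p ∧ □¬p) there: 3:F. ✗
— 2 worlds.
For □◇¬◇¬p:
1: successors {1, 4}; ◇¬◇¬p there: 1:F, 4:T. ✗
3: successors {6}; ◇¬◇¬p there: 6:T. ✓
4: successors {5}; ◇¬◇¬p there: 5:F. ✗
5: no successors, so □◇¬◇¬p holds vacuously. ✓
6: successors {3}; ◇¬◇¬p there: 3:T. ✓
7: successors {5, 8}; ◇¬◇¬p there: 5:F, 8:T. ✗
8: successors {3}; ◇¬◇¬p there: 3:T. ✓
— 4 worlds.

2 and 4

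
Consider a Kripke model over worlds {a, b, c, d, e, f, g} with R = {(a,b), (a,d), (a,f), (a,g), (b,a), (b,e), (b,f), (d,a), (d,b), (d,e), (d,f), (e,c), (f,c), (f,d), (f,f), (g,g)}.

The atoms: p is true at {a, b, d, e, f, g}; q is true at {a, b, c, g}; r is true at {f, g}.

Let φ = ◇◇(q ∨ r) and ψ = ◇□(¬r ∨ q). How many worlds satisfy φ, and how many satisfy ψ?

5 and 6

For ◇◇(q ∨ r):
a: successors {b, d, f, g}; ◇(q ∨ r) there: b:T, d:T, f:T, g:T. ✓
b: successors {a, e, f}; ◇(q ∨ r) there: a:T, e:T, f:T. ✓
c: no successors, so ◇◇(q ∨ r) fails. ✗
d: successors {a, b, e, f}; ◇(q ∨ r) there: a:T, b:T, e:T, f:T. ✓
e: successors {c}; ◇(q ∨ r) there: c:F. ✗
f: successors {c, d, f}; ◇(q ∨ r) there: c:F, d:T, f:T. ✓
g: successors {g}; ◇(q ∨ r) there: g:T. ✓
— 5 worlds.
For ◇□(¬r ∨ q):
a: successors {b, d, f, g}; □(¬r ∨ q) there: b:F, d:F, f:F, g:T. ✓
b: successors {a, e, f}; □(¬r ∨ q) there: a:F, e:T, f:F. ✓
c: no successors, so ◇□(¬r ∨ q) fails. ✗
d: successors {a, b, e, f}; □(¬r ∨ q) there: a:F, b:F, e:T, f:F. ✓
e: successors {c}; □(¬r ∨ q) there: c:T. ✓
f: successors {c, d, f}; □(¬r ∨ q) there: c:T, d:F, f:F. ✓
g: successors {g}; □(¬r ∨ q) there: g:T. ✓
— 6 worlds.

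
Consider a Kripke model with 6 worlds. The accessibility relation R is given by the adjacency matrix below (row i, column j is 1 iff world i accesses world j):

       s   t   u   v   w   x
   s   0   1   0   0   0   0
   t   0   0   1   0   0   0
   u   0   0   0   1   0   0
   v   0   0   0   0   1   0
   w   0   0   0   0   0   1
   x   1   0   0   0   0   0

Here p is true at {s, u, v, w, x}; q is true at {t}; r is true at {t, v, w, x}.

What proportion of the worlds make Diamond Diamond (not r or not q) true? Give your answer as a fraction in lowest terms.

5/6

s: successors {t}; Diamond (not r or not q) there: t:T. ✓
t: successors {u}; Diamond (not r or not q) there: u:T. ✓
u: successors {v}; Diamond (not r or not q) there: v:T. ✓
v: successors {w}; Diamond (not r or not q) there: w:T. ✓
w: successors {x}; Diamond (not r or not q) there: x:T. ✓
x: successors {s}; Diamond (not r or not q) there: s:F. ✗
That's 5 of 6 worlds, so 5/6.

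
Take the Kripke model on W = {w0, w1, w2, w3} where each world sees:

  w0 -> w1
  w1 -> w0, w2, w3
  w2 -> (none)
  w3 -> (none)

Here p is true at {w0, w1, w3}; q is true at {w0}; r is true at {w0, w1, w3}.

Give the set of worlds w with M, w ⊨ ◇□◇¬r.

w0: successors {w1}; □◇¬r there: w1:F. ✗
w1: successors {w0, w2, w3}; □◇¬r there: w0:T, w2:T, w3:T. ✓
w2: no successors, so ◇□◇¬r fails. ✗
w3: no successors, so ◇□◇¬r fails. ✗

{w1}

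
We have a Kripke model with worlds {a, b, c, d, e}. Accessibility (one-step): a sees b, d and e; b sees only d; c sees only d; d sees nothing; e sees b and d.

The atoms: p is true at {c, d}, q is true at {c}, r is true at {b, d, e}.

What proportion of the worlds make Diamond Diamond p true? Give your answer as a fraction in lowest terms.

2/5

a: successors {b, d, e}; Diamond p there: b:T, d:F, e:T. ✓
b: successors {d}; Diamond p there: d:F. ✗
c: successors {d}; Diamond p there: d:F. ✗
d: no successors, so Diamond Diamond p fails. ✗
e: successors {b, d}; Diamond p there: b:T, d:F. ✓
That's 2 of 5 worlds, so 2/5.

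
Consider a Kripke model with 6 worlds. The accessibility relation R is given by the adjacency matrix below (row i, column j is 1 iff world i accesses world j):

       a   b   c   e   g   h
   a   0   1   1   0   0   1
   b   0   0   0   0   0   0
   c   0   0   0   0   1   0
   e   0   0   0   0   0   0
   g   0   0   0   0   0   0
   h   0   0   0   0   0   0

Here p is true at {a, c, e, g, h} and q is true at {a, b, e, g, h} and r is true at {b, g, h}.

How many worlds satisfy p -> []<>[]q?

a: p is T, []<>[]q is F. ✗
b: p is F, []<>[]q is T. ✓
c: p is T, []<>[]q is F. ✗
e: p is T, []<>[]q is T. ✓
g: p is T, []<>[]q is T. ✓
h: p is T, []<>[]q is T. ✓
Satisfying worlds: {b, e, g, h}.

4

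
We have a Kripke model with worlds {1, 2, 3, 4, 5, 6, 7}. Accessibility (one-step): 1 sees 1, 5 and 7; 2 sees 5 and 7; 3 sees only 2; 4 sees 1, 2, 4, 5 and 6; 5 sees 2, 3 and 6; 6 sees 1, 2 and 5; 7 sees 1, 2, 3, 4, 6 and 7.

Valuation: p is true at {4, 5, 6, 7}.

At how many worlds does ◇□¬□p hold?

6

1: successors {1, 5, 7}; □¬□p there: 1:T, 5:F, 7:F. ✓
2: successors {5, 7}; □¬□p there: 5:F, 7:F. ✗
3: successors {2}; □¬□p there: 2:T. ✓
4: successors {1, 2, 4, 5, 6}; □¬□p there: 1:T, 2:T, 4:F, 5:F, 6:F. ✓
5: successors {2, 3, 6}; □¬□p there: 2:T, 3:F, 6:F. ✓
6: successors {1, 2, 5}; □¬□p there: 1:T, 2:T, 5:F. ✓
7: successors {1, 2, 3, 4, 6, 7}; □¬□p there: 1:T, 2:T, 3:F, 4:F, 6:F, 7:F. ✓
Satisfying worlds: {1, 3, 4, 5, 6, 7}.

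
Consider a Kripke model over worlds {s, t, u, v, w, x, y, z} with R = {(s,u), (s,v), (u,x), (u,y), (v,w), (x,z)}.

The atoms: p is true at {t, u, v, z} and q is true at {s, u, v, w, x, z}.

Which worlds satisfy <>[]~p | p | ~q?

s: <>[]~p is T, p | ~q is F. ✓
t: <>[]~p is F, p | ~q is T. ✓
u: <>[]~p is T, p | ~q is T. ✓
v: <>[]~p is T, p | ~q is T. ✓
w: <>[]~p is F, p | ~q is F. ✗
x: <>[]~p is T, p | ~q is F. ✓
y: <>[]~p is F, p | ~q is T. ✓
z: <>[]~p is F, p | ~q is T. ✓

{s, t, u, v, x, y, z}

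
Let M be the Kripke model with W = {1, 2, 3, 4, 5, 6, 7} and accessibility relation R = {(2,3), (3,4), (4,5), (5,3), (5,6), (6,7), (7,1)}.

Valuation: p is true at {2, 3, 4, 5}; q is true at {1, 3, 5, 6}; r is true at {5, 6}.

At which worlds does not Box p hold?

{5, 6, 7}

1: Box p is T. ✗
2: Box p is T. ✗
3: Box p is T. ✗
4: Box p is T. ✗
5: Box p is F. ✓
6: Box p is F. ✓
7: Box p is F. ✓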